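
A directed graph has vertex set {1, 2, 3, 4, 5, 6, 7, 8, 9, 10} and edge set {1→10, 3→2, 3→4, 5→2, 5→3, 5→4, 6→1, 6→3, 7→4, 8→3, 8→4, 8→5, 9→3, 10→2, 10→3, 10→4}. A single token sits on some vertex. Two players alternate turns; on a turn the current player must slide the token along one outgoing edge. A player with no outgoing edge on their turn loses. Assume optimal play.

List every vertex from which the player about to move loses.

1, 2, 4, 9

Build the W/L table. Terminal = L. A non-terminal position is W if it has a move to some L; otherwise it is L.
Every edge goes from a vertex to one that appears earlier in the order 4, 2, 3, 5, 10, 1, 9, 8, 7, 6, so processing vertices in that order labels each vertex after all of its successors.
4: no outgoing edge → L
2: no outgoing edge → L
3: can move to 2, which is L ⇒ W
5: can move to 2, which is L ⇒ W
10: can move to 2, which is L ⇒ W
1: the only move is to 10(W), a W ⇒ L
9: the only move is to 3(W), a W ⇒ L
8: can move to 4, which is L ⇒ W
7: can move to 4, which is L ⇒ W
6: can move to 1, which is L ⇒ W
The losing starting vertices are exactly the entries labelled L in this table (4 of them).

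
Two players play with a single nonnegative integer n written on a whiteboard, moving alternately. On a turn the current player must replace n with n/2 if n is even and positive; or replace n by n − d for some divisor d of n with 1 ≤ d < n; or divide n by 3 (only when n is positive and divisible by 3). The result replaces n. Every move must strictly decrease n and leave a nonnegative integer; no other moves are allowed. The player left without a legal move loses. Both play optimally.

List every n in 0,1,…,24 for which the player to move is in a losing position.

0, 1, 4, 7, 9, 11, 13, 15, 17, 19, 23

Work bottom-up. With no move the player to move loses. Otherwise the position is W if at least one move leads to an L position for the opponent, and L if every move leads to a W.
n=0: no move → L
n=1: no move → L
n=2: →1(L), so W
n=3: →1(L), so W
n=4: →2(W), 3(W) — all W, so L
n=5: →4(L), so W
n=6: →4(L), so W
n=7: →6(W) only, which is W, so L
n=8: →4(L), so W
n=9: →3(W), 6(W), 8(W) — all W, so L
n=10: →9(L), so W
n=11: →10(W) only, which is W, so L
n=12: →4(L), so W
n=13: →12(W) only, which is W, so L
n=14: →7(L), so W
n=15: →5(W), 10(W), 12(W), 14(W) — all W, so L
n=16: →15(L), so W
n=17: →16(W) only, which is W, so L
n=18: →9(L), so W
n=19: →18(W) only, which is W, so L
n=20: →15(L), so W
n=21: →7(L), so W
n=22: →11(L), so W
n=23: →22(W) only, which is W, so L
n=24: →23(L), so W
The losing starting values of n are exactly the entries labelled L in this table (11 of them).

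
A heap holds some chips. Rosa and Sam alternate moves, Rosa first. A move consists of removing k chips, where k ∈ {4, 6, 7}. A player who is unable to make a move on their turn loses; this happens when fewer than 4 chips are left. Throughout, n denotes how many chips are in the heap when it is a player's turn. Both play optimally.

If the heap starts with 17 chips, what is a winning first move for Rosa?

Build the W/L table. Terminal = L. A non-terminal position is W if it has a move to some L; otherwise it is L.
n=0: no move → L
n=1: no move → L
n=2: no move → L
n=3: no move → L
n=4: reaches L-position 0 → W
n=5: reaches L-position 1 → W
n=6: reaches L-position 2 → W
n=7: reaches L-position 3 → W
n=8: reaches L-position 2 → W
n=9: reaches L-position 3 → W
n=10: reaches L-position 3 → W
n=11: only reaches 7(W), 5(W), 4(W), all W → L
n=12: only reaches 8(W), 6(W), 5(W), all W → L
n=13: only reaches 9(W), 7(W), 6(W), all W → L
n=14: only reaches 10(W), 8(W), 7(W), all W → L
n=15: reaches L-position 11 → W
n=16: reaches L-position 12 → W
n=17: reaches L-position 13 → W
From 17, the L positions reachable in one move are: 13, 11. Any move reaching one of these is winning.

Remove 4, leaving 13.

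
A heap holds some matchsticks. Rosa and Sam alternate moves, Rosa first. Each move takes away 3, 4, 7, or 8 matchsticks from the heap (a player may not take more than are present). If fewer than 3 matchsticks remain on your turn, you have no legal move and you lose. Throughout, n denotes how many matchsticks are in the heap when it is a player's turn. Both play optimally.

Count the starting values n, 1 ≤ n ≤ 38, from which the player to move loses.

Classify positions by backward induction: terminal positions (no move available) are L. From any other position, the mover wins iff some move reaches an L.
n=0: no move → L
n=1: no move → L
n=2: no move → L
n=3: can move to 0, which is L ⇒ W
n=4: can move to 1, which is L ⇒ W
n=5: can move to 2, which is L ⇒ W
n=6: can move to 2, which is L ⇒ W
n=7: can move to 0, which is L ⇒ W
n=8: can move to 1, which is L ⇒ W
n=9: can move to 2, which is L ⇒ W
n=10: can move to 2, which is L ⇒ W
n=11: moves to 8(W), 7(W), 4(W), 3(W); every one is W ⇒ L
n=12: moves to 9(W), 8(W), 5(W), 4(W); every one is W ⇒ L
n=13: moves to 10(W), 9(W), 6(W), 5(W); every one is W ⇒ L
n=14: can move to 11, which is L ⇒ W
n=15: can move to 12, which is L ⇒ W
n=16: can move to 13, which is L ⇒ W
n=17: can move to 13, which is L ⇒ W
n=18: can move to 11, which is L ⇒ W
n=19: can move to 12, which is L ⇒ W
n=20: can move to 13, which is L ⇒ W
n=21: can move to 13, which is L ⇒ W
n=22: moves to 19(W), 18(W), 15(W), 14(W); every one is W ⇒ L
n=23: moves to 20(W), 19(W), 16(W), 15(W); every one is W ⇒ L
n=24: moves to 21(W), 20(W), 17(W), 16(W); every one is W ⇒ L
n=25: can move to 22, which is L ⇒ W
n=26: can move to 23, which is L ⇒ W
n=27: can move to 24, which is L ⇒ W
n=28: can move to 24, which is L ⇒ W
n=29: can move to 22, which is L ⇒ W
n=30: can move to 23, which is L ⇒ W
n=31: can move to 24, which is L ⇒ W
n=32: can move to 24, which is L ⇒ W
n=33: moves to 30(W), 29(W), 26(W), 25(W); every one is W ⇒ L
n=34: moves to 31(W), 30(W), 27(W), 26(W); every one is W ⇒ L
n=35: moves to 32(W), 31(W), 28(W), 27(W); every one is W ⇒ L
n=36: can move to 33, which is L ⇒ W
n=37: can move to 34, which is L ⇒ W
n=38: can move to 35, which is L ⇒ W
L entries with 1 ≤ n ≤ 38 (n=0 is outside the asked range and is not counted): n = 1, 2, 11, 12, 13, 22, 23, 24, 33, 34, 35; that makes 11.

11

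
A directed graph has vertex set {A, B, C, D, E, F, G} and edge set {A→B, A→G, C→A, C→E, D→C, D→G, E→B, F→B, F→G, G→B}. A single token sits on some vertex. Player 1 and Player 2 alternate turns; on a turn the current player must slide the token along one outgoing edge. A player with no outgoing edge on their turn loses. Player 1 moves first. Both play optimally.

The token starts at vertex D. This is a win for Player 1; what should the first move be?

Use the standard recursion: the mover loses at a terminal position; elsewhere, the mover wins exactly when some move hands the opponent an L position.
Every edge goes from a vertex to one that appears earlier in the order B, G, A, F, E, C, D, so processing vertices in that order labels each vertex after all of its successors.
B: no outgoing edge → L
G: W (go to B, an L position)
A: W (go to B, an L position)
F: W (go to B, an L position)
E: W (go to B, an L position)
C: L (options E(W), A(W) are all W)
D: W (go to C, an L position)
From D, the L positions reachable in one move are: C.

Move to C.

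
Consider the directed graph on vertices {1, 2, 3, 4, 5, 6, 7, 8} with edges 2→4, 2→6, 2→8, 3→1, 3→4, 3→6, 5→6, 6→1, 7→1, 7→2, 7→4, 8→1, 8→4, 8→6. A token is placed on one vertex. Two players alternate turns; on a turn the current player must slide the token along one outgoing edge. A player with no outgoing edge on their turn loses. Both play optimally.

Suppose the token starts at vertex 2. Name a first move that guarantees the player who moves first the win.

Classify positions by backward induction: terminal positions (no move available) are L. From any other position, the mover wins iff some move reaches an L.
Every edge goes from a vertex to one that appears earlier in the order 1, 4, 6, 8, 2, 3, 7, 5, so processing vertices in that order labels each vertex after all of its successors.
1: no outgoing edge → L
4: no outgoing edge → L
6: →1(L), so W
8: →4(L), so W
2: →4(L), so W
3: →4(L), so W
7: →4(L), so W
5: →6(W) only, which is W, so L
From 2, the L positions reachable in one move are: 4.

Move to 4.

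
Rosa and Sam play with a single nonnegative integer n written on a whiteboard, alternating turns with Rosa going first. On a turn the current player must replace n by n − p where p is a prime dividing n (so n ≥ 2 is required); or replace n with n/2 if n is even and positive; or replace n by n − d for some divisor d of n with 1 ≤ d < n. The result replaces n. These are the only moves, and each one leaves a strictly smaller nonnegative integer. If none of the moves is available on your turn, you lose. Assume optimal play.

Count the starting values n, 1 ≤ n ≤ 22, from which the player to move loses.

5

Build the W/L table. Terminal = L. A non-terminal position is W if it has a move to some L; otherwise it is L.
n=0: no move → L
n=1: no move → L
n=2: W (go to 0, an L position)
n=3: W (go to 0, an L position)
n=4: L (options 2(W), 3(W) are all W)
n=5: W (go to 0, an L position)
n=6: W (go to 4, an L position)
n=7: W (go to 0, an L position)
n=8: W (go to 4, an L position)
n=9: L (options 6(W), 8(W) are all W)
n=10: W (go to 9, an L position)
n=11: W (go to 0, an L position)
n=12: W (go to 9, an L position)
n=13: W (go to 0, an L position)
n=14: L (options 7(W), 12(W), 13(W) are all W)
n=15: W (go to 14, an L position)
n=16: W (go to 14, an L position)
n=17: W (go to 0, an L position)
n=18: W (go to 9, an L position)
n=19: W (go to 0, an L position)
n=20: L (options 10(W), 15(W), 16(W), 18(W), 19(W) are all W)
n=21: W (go to 14, an L position)
n=22: W (go to 20, an L position)
L entries with 1 ≤ n ≤ 22 (n=0 is outside the asked range and is not counted): n = 1, 4, 9, 14, 20; that makes 5.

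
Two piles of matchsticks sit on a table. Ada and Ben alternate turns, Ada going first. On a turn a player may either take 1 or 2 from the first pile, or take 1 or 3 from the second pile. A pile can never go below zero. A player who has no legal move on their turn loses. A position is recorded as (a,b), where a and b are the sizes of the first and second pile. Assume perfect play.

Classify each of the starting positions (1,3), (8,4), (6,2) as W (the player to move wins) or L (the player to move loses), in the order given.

(1,3): L, (8,4): W, (6,2): L

Positions with no move are L. A position that does have a move is losing for the player to move precisely when every available move leads to a winning position for the opponent. Fill in the labels:
No move ever increases a pile, so every position that can arise here has a ≤ 8 and b ≤ 4; it is enough to label the cells with 0 ≤ a ≤ 8 and 0 ≤ b ≤ 4.
Every move lowers a or b (never raises either), so fill the grid row by row in increasing a, and left to right within a row: each cell's successors are then already labelled.
      b=0  b=1  b=2  b=3  b=4
a=0:    L    W    L    W    L
a=1:    W    L    W    L    W
a=2:    W    W    W    W    W
a=3:    L    W    L    W    L
a=4:    W    L    W    L    W
a=5:    W    W    W    W    W
a=6:    L    W    L    W    L
a=7:    W    L    W    L    W
a=8:    W    W    W    W    W
Cells with no legal move (terminal, hence L): (0,0).
The remaining L cells, each justified by listing all of its moves:
(0,2): the only move is to (0,1)(W), a W ⇒ L
(0,4): moves to (0,3)(W), (0,1)(W); every one is W ⇒ L
(1,1): moves to (0,1)(W), (1,0)(W); every one is W ⇒ L
(1,3): moves to (0,3)(W), (1,2)(W), (1,0)(W); every one is W ⇒ L
(3,0): moves to (2,0)(W), (1,0)(W); every one is W ⇒ L
(3,2): moves to (2,2)(W), (1,2)(W), (3,1)(W); every one is W ⇒ L
(3,4): moves to (2,4)(W), (1,4)(W), (3,3)(W), (3,1)(W); every one is W ⇒ L
(4,1): moves to (3,1)(W), (2,1)(W), (4,0)(W); every one is W ⇒ L
(4,3): moves to (3,3)(W), (2,3)(W), (4,2)(W), (4,0)(W); every one is W ⇒ L
(6,0): moves to (5,0)(W), (4,0)(W); every one is W ⇒ L
(6,2): moves to (5,2)(W), (4,2)(W), (6,1)(W); every one is W ⇒ L
(6,4): moves to (5,4)(W), (4,4)(W), (6,3)(W), (6,1)(W); every one is W ⇒ L
(7,1): moves to (6,1)(W), (5,1)(W), (7,0)(W); every one is W ⇒ L
(7,3): moves to (6,3)(W), (5,3)(W), (7,2)(W), (7,0)(W); every one is W ⇒ L
Every other cell has at least one move into one of the L cells above, so it is W.
(1,3): one of the L cells justified above, so L
(8,4): the move to (6,4) reaches an L cell, so W
(6,2): one of the L cells justified above, so L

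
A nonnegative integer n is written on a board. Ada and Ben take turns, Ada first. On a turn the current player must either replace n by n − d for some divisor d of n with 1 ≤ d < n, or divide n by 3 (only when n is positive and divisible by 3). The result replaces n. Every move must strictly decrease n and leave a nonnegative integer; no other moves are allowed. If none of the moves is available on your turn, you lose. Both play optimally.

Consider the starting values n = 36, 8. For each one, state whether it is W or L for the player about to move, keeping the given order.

Build the W/L table. Terminal = L. A non-terminal position is W if it has a move to some L; otherwise it is L.
n=0: no move → L
n=1: no move → L
n=2: →1(L), so W
n=3: →1(L), so W
n=4: →2(W), 3(W) — all W, so L
n=5: →4(L), so W
n=6: →4(L), so W
n=7: →6(W) only, which is W, so L
n=8: →4(L), so W
n=9: →3(W), 6(W), 8(W) — all W, so L
n=10: →9(L), so W
n=11: →10(W) only, which is W, so L
n=12: →4(L), so W
n=13: →12(W) only, which is W, so L
n=14: →7(L), so W
n=15: →5(W), 10(W), 12(W), 14(W) — all W, so L
n=16: →15(L), so W
n=17: →16(W) only, which is W, so L
n=18: →9(L), so W
n=19: →18(W) only, which is W, so L
n=20: →15(L), so W
n=21: →7(L), so W
n=22: →11(L), so W
n=23: →22(W) only, which is W, so L
n=24: →23(L), so W
n=25: →20(W), 24(W) — all W, so L
n=26: →13(L), so W
n=27: →9(L), so W
n=28: →14(W), 21(W), 24(W), 26(W), 27(W) — all W, so L
n=29: →28(L), so W
n=30: →15(L), so W
n=31: →30(W) only, which is W, so L
n=32: →28(L), so W
n=33: →11(L), so W
n=34: →17(L), so W
n=35: →28(L), so W
n=36: →12(W), 18(W), 24(W), 27(W), 30(W), 32(W), 33(W), 34(W), 35(W) — all W, so L

36: L, 8: W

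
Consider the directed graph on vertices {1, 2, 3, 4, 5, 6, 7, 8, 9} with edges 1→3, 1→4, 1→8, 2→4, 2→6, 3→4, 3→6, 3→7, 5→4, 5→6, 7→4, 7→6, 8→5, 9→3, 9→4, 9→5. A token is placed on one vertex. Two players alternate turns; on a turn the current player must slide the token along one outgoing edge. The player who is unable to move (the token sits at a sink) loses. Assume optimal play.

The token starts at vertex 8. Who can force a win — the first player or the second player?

Positions with no move are L. A position that does have a move is losing for the player to move precisely when every available move leads to a winning position for the opponent. Fill in the labels:
Every edge goes from a vertex to one that appears earlier in the order 6, 4, 7, 5, 3, 8, 9, 2, 1, so processing vertices in that order labels each vertex after all of its successors.
6: no outgoing edge → L
4: no outgoing edge → L
7: reaches L-position 4 → W
5: reaches L-position 4 → W
3: reaches L-position 4 → W
8: only reaches 5(W), which is W → L
9: reaches L-position 4 → W
2: reaches L-position 4 → W
1: reaches L-position 8 → W
Every move from 8 reaches a W position, so the mover loses.

The second player wins.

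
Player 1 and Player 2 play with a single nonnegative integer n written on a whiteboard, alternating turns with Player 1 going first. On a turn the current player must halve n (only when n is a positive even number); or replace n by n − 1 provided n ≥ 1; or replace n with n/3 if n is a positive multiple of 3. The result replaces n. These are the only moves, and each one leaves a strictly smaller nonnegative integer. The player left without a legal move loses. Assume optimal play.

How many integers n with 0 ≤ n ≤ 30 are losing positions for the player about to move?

13

Label each position W (a win for the player to move) or L (a loss). A position with no legal move is L; any other position is W exactly when some move reaches an L, and L when every move reaches a W.
n=0: no move → L
n=1: W (go to 0, an L position)
n=2: L (sole option 1(W) is W)
n=3: W (go to 2, an L position)
n=4: W (go to 2, an L position)
n=5: L (sole option 4(W) is W)
n=6: W (go to 2, an L position)
n=7: L (sole option 6(W) is W)
n=8: W (go to 7, an L position)
n=9: L (options 3(W), 8(W) are all W)
n=10: W (go to 5, an L position)
n=11: L (sole option 10(W) is W)
n=12: W (go to 11, an L position)
n=13: L (sole option 12(W) is W)
n=14: W (go to 7, an L position)
n=15: W (go to 5, an L position)
n=16: L (options 8(W), 15(W) are all W)
n=17: W (go to 16, an L position)
n=18: W (go to 9, an L position)
n=19: L (sole option 18(W) is W)
n=20: W (go to 19, an L position)
n=21: W (go to 7, an L position)
n=22: W (go to 11, an L position)
n=23: L (sole option 22(W) is W)
n=24: W (go to 23, an L position)
n=25: L (sole option 24(W) is W)
n=26: W (go to 13, an L position)
n=27: W (go to 9, an L position)
n=28: L (options 14(W), 27(W) are all W)
n=29: W (go to 28, an L position)
n=30: L (options 10(W), 15(W), 29(W) are all W)
L entries with 0 ≤ n ≤ 30: n = 0, 2, 5, 7, 9, 11, 13, 16, 19, 23, 25, 28, 30; that makes 13.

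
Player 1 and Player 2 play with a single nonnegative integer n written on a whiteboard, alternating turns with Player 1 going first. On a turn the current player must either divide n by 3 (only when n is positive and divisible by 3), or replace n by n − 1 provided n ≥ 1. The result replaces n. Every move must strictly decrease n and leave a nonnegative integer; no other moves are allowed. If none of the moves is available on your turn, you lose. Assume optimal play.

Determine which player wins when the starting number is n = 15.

Player 2 wins.

Classify positions by backward induction: terminal positions (no move available) are L. From any other position, the mover wins iff some move reaches an L.
n=0: no move → L
n=1: W (go to 0, an L position)
n=2: L (sole option 1(W) is W)
n=3: W (go to 2, an L position)
n=4: L (sole option 3(W) is W)
n=5: W (go to 4, an L position)
n=6: W (go to 2, an L position)
n=7: L (sole option 6(W) is W)
n=8: W (go to 7, an L position)
n=9: L (options 3(W), 8(W) are all W)
n=10: W (go to 9, an L position)
n=11: L (sole option 10(W) is W)
n=12: W (go to 4, an L position)
n=13: L (sole option 12(W) is W)
n=14: W (go to 13, an L position)
n=15: L (options 5(W), 14(W) are all W)
Every move from 15 reaches a W position, so the mover loses.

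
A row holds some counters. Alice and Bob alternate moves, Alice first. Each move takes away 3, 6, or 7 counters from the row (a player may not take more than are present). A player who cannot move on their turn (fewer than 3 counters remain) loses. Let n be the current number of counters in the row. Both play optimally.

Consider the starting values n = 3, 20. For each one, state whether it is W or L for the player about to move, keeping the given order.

Positions with no move are L. A position that does have a move is losing for the player to move precisely when every available move leads to a winning position for the opponent. Fill in the labels:
n=0: no move → L
n=1: no move → L
n=2: no move → L
n=3: →0(L), so W
n=4: →1(L), so W
n=5: →2(L), so W
n=6: →0(L), so W
n=7: →1(L), so W
n=8: →2(L), so W
n=9: →2(L), so W
n=10: →7(W), 4(W), 3(W) — all W, so L
n=11: →8(W), 5(W), 4(W) — all W, so L
n=12: →9(W), 6(W), 5(W) — all W, so L
n=13: →10(L), so W
n=14: →11(L), so W
n=15: →12(L), so W
n=16: →10(L), so W
n=17: →11(L), so W
n=18: →12(L), so W
n=19: →12(L), so W
n=20: →17(W), 14(W), 13(W) — all W, so L

3: W, 20: L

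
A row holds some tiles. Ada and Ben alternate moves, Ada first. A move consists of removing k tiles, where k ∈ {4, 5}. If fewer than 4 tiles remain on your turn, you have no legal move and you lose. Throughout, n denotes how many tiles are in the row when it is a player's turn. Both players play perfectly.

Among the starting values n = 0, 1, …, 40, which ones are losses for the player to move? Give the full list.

0, 1, 2, 3, 9, 10, 11, 12, 18, 19, 20, 21, 27, 28, 29, 30, 36, 37, 38, 39

Use the standard recursion: the mover loses at a terminal position; elsewhere, the mover wins exactly when some move hands the opponent an L position.
n=0: no move → L
n=1: no move → L
n=2: no move → L
n=3: no move → L
n=4: reaches L-position 0 → W
n=5: reaches L-position 1 → W
n=6: reaches L-position 2 → W
n=7: reaches L-position 3 → W
n=8: reaches L-position 3 → W
n=9: only reaches 5(W), 4(W), all W → L
n=10: only reaches 6(W), 5(W), all W → L
n=11: only reaches 7(W), 6(W), all W → L
n=12: only reaches 8(W), 7(W), all W → L
n=13: reaches L-position 9 → W
n=14: reaches L-position 10 → W
n=15: reaches L-position 11 → W
n=16: reaches L-position 12 → W
n=17: reaches L-position 12 → W
n=18: only reaches 14(W), 13(W), all W → L
n=19: only reaches 15(W), 14(W), all W → L
n=20: only reaches 16(W), 15(W), all W → L
n=21: only reaches 17(W), 16(W), all W → L
n=22: reaches L-position 18 → W
n=23: reaches L-position 19 → W
n=24: reaches L-position 20 → W
n=25: reaches L-position 21 → W
n=26: reaches L-position 21 → W
n=27: only reaches 23(W), 22(W), all W → L
n=28: only reaches 24(W), 23(W), all W → L
n=29: only reaches 25(W), 24(W), all W → L
n=30: only reaches 26(W), 25(W), all W → L
n=31: reaches L-position 27 → W
n=32: reaches L-position 28 → W
n=33: reaches L-position 29 → W
n=34: reaches L-position 30 → W
n=35: reaches L-position 30 → W
n=36: only reaches 32(W), 31(W), all W → L
n=37: only reaches 33(W), 32(W), all W → L
n=38: only reaches 34(W), 33(W), all W → L
n=39: only reaches 35(W), 34(W), all W → L
n=40: reaches L-position 36 → W
The losing starting values of n are exactly the entries labelled L in this table (20 of them).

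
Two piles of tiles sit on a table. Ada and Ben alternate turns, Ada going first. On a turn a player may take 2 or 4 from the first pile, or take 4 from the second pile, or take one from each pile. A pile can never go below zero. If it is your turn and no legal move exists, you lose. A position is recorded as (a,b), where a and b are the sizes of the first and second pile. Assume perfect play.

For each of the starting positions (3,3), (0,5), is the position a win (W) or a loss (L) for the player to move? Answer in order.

(3,3): L, (0,5): W

Compute win/loss labels from the base case upward. A position with no move is L. Any other position is W if it can reach an L in one move, else L.
No move ever increases a pile, so every position that can arise here has a ≤ 3 and b ≤ 5; it is enough to label the cells with 0 ≤ a ≤ 3 and 0 ≤ b ≤ 5.
Every move lowers a or b (never raises either), so fill the grid row by row in increasing a, and left to right within a row: each cell's successors are then already labelled.
      b=0  b=1  b=2  b=3  b=4  b=5
a=0:    L    L    L    L    W    W
a=1:    L    W    W    W    W    L
a=2:    W    W    W    W    L    L
a=3:    W    L    L    L    L    W
Cells with no legal move (terminal, hence L): (0,0), (0,1), (0,2), (0,3), (1,0).
The remaining L cells, each justified by listing all of its moves:
(1,5): only reaches (1,1)(W), (0,4)(W), all W → L
(2,4): only reaches (0,4)(W), (2,0)(W), (1,3)(W), all W → L
(2,5): only reaches (0,5)(W), (2,1)(W), (1,4)(W), all W → L
(3,1): only reaches (1,1)(W), (2,0)(W), all W → L
(3,2): only reaches (1,2)(W), (2,1)(W), all W → L
(3,3): only reaches (1,3)(W), (2,2)(W), all W → L
(3,4): only reaches (1,4)(W), (3,0)(W), (2,3)(W), all W → L
Every other cell has at least one move into one of the L cells above, so it is W.
(3,3): one of the L cells justified above, so L
(0,5): the move to (0,1) reaches an L cell, so W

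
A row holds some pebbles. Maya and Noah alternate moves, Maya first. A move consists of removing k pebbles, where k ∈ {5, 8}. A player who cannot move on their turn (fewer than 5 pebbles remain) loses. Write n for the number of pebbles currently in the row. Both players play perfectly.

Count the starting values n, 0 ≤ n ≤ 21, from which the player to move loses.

10

Build the W/L table. Terminal = L. A non-terminal position is W if it has a move to some L; otherwise it is L.
n=0: no move → L
n=1: no move → L
n=2: no move → L
n=3: no move → L
n=4: no move → L
n=5: reaches L-position 0 → W
n=6: reaches L-position 1 → W
n=7: reaches L-position 2 → W
n=8: reaches L-position 3 → W
n=9: reaches L-position 4 → W
n=10: reaches L-position 2 → W
n=11: reaches L-position 3 → W
n=12: reaches L-position 4 → W
n=13: only reaches 8(W), 5(W), all W → L
n=14: only reaches 9(W), 6(W), all W → L
n=15: only reaches 10(W), 7(W), all W → L
n=16: only reaches 11(W), 8(W), all W → L
n=17: only reaches 12(W), 9(W), all W → L
n=18: reaches L-position 13 → W
n=19: reaches L-position 14 → W
n=20: reaches L-position 15 → W
n=21: reaches L-position 16 → W
L entries with 0 ≤ n ≤ 21: n = 0, 1, 2, 3, 4, 13, 14, 15, 16, 17; that makes 10.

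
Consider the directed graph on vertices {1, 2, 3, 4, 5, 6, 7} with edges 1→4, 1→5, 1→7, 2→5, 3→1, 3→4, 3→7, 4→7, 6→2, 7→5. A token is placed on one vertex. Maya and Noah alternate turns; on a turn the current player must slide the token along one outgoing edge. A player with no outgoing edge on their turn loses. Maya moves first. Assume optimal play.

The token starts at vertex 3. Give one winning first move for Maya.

Move to 4.

Compute win/loss labels from the base case upward. A position with no move is L. Any other position is W if it can reach an L in one move, else L.
Every edge goes from a vertex to one that appears earlier in the order 5, 7, 4, 1, 2, 3, 6, so processing vertices in that order labels each vertex after all of its successors.
5: no outgoing edge → L
7: can move to 5, which is L ⇒ W
4: the only move is to 7(W), a W ⇒ L
1: can move to 4, which is L ⇒ W
2: can move to 5, which is L ⇒ W
3: can move to 4, which is L ⇒ W
6: the only move is to 2(W), a W ⇒ L
From 3, the L positions reachable in one move are: 4.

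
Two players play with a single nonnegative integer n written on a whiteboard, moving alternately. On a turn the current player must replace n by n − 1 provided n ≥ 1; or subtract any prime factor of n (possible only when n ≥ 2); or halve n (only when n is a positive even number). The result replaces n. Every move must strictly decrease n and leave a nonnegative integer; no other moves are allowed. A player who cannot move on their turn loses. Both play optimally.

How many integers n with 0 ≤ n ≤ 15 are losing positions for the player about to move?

4

Label each position W (a win for the player to move) or L (a loss). A position with no legal move is L; any other position is W exactly when some move reaches an L, and L when every move reaches a W.
n=0: no move → L
n=1: →0(L), so W
n=2: →0(L), so W
n=3: →0(L), so W
n=4: →2(W), 3(W) — all W, so L
n=5: →0(L), so W
n=6: →4(L), so W
n=7: →0(L), so W
n=8: →4(L), so W
n=9: →6(W), 8(W) — all W, so L
n=10: →9(L), so W
n=11: →0(L), so W
n=12: →9(L), so W
n=13: →0(L), so W
n=14: →7(W), 12(W), 13(W) — all W, so L
n=15: →14(L), so W
L entries with 0 ≤ n ≤ 15: n = 0, 4, 9, 14; that makes 4.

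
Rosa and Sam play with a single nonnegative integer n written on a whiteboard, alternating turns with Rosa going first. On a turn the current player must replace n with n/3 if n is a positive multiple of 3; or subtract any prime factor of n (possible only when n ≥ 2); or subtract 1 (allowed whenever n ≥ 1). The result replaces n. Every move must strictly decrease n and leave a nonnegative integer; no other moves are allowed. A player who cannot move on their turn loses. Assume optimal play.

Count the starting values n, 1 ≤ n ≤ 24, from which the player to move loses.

Positions with no move are L. A position that does have a move is losing for the player to move precisely when every available move leads to a winning position for the opponent. Fill in the labels:
n=0: no move → L
n=1: can move to 0, which is L ⇒ W
n=2: can move to 0, which is L ⇒ W
n=3: can move to 0, which is L ⇒ W
n=4: moves to 2(W), 3(W); every one is W ⇒ L
n=5: can move to 0, which is L ⇒ W
n=6: can move to 4, which is L ⇒ W
n=7: can move to 0, which is L ⇒ W
n=8: moves to 6(W), 7(W); every one is W ⇒ L
n=9: can move to 8, which is L ⇒ W
n=10: can move to 8, which is L ⇒ W
n=11: can move to 0, which is L ⇒ W
n=12: can move to 4, which is L ⇒ W
n=13: can move to 0, which is L ⇒ W
n=14: moves to 7(W), 12(W), 13(W); every one is W ⇒ L
n=15: can move to 14, which is L ⇒ W
n=16: can move to 14, which is L ⇒ W
n=17: can move to 0, which is L ⇒ W
n=18: moves to 6(W), 15(W), 16(W), 17(W); every one is W ⇒ L
n=19: can move to 0, which is L ⇒ W
n=20: can move to 18, which is L ⇒ W
n=21: can move to 14, which is L ⇒ W
n=22: moves to 11(W), 20(W), 21(W); every one is W ⇒ L
n=23: can move to 0, which is L ⇒ W
n=24: can move to 8, which is L ⇒ W
L entries with 1 ≤ n ≤ 24 (n=0 is outside the asked range and is not counted): n = 4, 8, 14, 18, 22; that makes 5.

5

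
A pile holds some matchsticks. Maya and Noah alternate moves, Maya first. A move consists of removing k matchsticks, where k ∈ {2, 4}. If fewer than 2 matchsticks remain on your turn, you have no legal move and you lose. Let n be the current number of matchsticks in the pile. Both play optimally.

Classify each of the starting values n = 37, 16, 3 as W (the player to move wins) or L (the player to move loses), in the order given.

37: L, 16: W, 3: W

Use the standard recursion: the mover loses at a terminal position; elsewhere, the mover wins exactly when some move hands the opponent an L position.
n=0: no move → L
n=1: no move → L
n=2: →0(L), so W
n=3: →1(L), so W
n=4: →0(L), so W
n=5: →1(L), so W
n=6: →4(W), 2(W) — all W, so L
n=7: →5(W), 3(W) — all W, so L
n=8: →6(L), so W
n=9: →7(L), so W
n=10: →6(L), so W
n=11: →7(L), so W
n=12: →10(W), 8(W) — all W, so L
n=13: →11(W), 9(W) — all W, so L
n=14: →12(L), so W
n=15: →13(L), so W
n=16: →12(L), so W
n=17: →13(L), so W
n=18: →16(W), 14(W) — all W, so L
n=19: →17(W), 15(W) — all W, so L
n=20: →18(L), so W
n=21: →19(L), so W
n=22: →18(L), so W
n=23: →19(L), so W
n=24: →22(W), 20(W) — all W, so L
n=25: →23(W), 21(W) — all W, so L
n=26: →24(L), so W
n=27: →25(L), so W
n=28: →24(L), so W
n=29: →25(L), so W
n=30: →28(W), 26(W) — all W, so L
n=31: →29(W), 27(W) — all W, so L
n=32: →30(L), so W
n=33: →31(L), so W
n=34: →30(L), so W
n=35: →31(L), so W
n=36: →34(W), 32(W) — all W, so L
n=37: →35(W), 33(W) — all W, so L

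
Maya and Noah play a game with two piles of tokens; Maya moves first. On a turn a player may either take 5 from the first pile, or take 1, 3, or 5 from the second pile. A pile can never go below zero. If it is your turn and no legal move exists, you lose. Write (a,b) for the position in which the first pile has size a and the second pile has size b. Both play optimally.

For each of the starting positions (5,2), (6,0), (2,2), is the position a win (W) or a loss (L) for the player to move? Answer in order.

(5,2): W, (6,0): W, (2,2): L

Positions with no move are L. A position that does have a move is losing for the player to move precisely when every available move leads to a winning position for the opponent. Fill in the labels:
No move ever increases a pile, so every position that can arise here has a ≤ 6 and b ≤ 2; it is enough to label the cells with 0 ≤ a ≤ 6 and 0 ≤ b ≤ 2.
Every move lowers a or b (never raises either), so fill the grid row by row in increasing a, and left to right within a row: each cell's successors are then already labelled.
      b=0  b=1  b=2
a=0:    L    W    L
a=1:    L    W    L
a=2:    L    W    L
a=3:    L    W    L
a=4:    L    W    L
a=5:    W    L    W
a=6:    W    L    W
Cells with no legal move (terminal, hence L): (0,0), (1,0), (2,0), (3,0), (4,0).
The remaining L cells, each justified by listing all of its moves:
(0,2): L (sole option (0,1)(W) is W)
(1,2): L (sole option (1,1)(W) is W)
(2,2): L (sole option (2,1)(W) is W)
(3,2): L (sole option (3,1)(W) is W)
(4,2): L (sole option (4,1)(W) is W)
(5,1): L (options (0,1)(W), (5,0)(W) are all W)
(6,1): L (options (1,1)(W), (6,0)(W) are all W)
Every other cell has at least one move into one of the L cells above, so it is W.
(5,2): the move to (0,2) reaches an L cell, so W
(6,0): the move to (1,0) reaches an L cell, so W
(2,2): one of the L cells justified above, so L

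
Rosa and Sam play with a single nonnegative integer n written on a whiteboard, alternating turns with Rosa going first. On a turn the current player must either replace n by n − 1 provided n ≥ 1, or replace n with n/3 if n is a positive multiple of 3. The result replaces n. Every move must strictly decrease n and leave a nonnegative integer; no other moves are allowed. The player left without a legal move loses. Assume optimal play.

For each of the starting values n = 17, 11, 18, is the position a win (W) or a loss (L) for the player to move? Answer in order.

Work bottom-up. With no move the player to move loses. Otherwise the position is W if at least one move leads to an L position for the opponent, and L if every move leads to a W.
n=0: no move → L
n=1: →0(L), so W
n=2: →1(W) only, which is W, so L
n=3: →2(L), so W
n=4: →3(W) only, which is W, so L
n=5: →4(L), so W
n=6: →2(L), so W
n=7: →6(W) only, which is W, so L
n=8: →7(L), so W
n=9: →3(W), 8(W) — all W, so L
n=10: →9(L), so W
n=11: →10(W) only, which is W, so L
n=12: →4(L), so W
n=13: →12(W) only, which is W, so L
n=14: →13(L), so W
n=15: →5(W), 14(W) — all W, so L
n=16: →15(L), so W
n=17: →16(W) only, which is W, so L
n=18: →17(L), so W

17: L, 11: L, 18: W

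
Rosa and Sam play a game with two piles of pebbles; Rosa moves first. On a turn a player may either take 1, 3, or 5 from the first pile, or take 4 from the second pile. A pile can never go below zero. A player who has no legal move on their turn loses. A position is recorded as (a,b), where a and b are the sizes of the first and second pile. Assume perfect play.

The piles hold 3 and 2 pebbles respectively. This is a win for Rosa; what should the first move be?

Build the W/L table. Terminal = L. A non-terminal position is W if it has a move to some L; otherwise it is L.
No move ever increases a pile, so every position that can arise here has a ≤ 3 and b ≤ 2; it is enough to label the cells with 0 ≤ a ≤ 3 and 0 ≤ b ≤ 2.
Every move lowers a or b (never raises either), so fill the grid row by row in increasing a, and left to right within a row: each cell's successors are then already labelled.
      b=0  b=1  b=2
a=0:    L    L    L
a=1:    W    W    W
a=2:    L    L    L
a=3:    W    W    W
Cells with no legal move (terminal, hence L): (0,0), (0,1), (0,2).
The remaining L cells, each justified by listing all of its moves:
(2,0): only reaches (1,0)(W), which is W → L
(2,1): only reaches (1,1)(W), which is W → L
(2,2): only reaches (1,2)(W), which is W → L
Every other cell has at least one move into one of the L cells above, so it is W.
From (3,2), the L positions reachable in one move are: (2,2), (0,2). Any move reaching one of these is winning.

Move to (2,2).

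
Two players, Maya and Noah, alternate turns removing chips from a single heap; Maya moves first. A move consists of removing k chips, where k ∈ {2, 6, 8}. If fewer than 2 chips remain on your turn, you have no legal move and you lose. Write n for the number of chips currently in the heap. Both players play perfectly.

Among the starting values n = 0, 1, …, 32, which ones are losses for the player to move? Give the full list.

Label each position W (a win for the player to move) or L (a loss). A position with no legal move is L; any other position is W exactly when some move reaches an L, and L when every move reaches a W.
n=0: no move → L
n=1: no move → L
n=2: →0(L), so W
n=3: →1(L), so W
n=4: →2(W) only, which is W, so L
n=5: →3(W) only, which is W, so L
n=6: →4(L), so W
n=7: →5(L), so W
n=8: →0(L), so W
n=9: →1(L), so W
n=10: →4(L), so W
n=11: →5(L), so W
n=12: →4(L), so W
n=13: →5(L), so W
n=14: →12(W), 8(W), 6(W) — all W, so L
n=15: →13(W), 9(W), 7(W) — all W, so L
n=16: →14(L), so W
n=17: →15(L), so W
n=18: →16(W), 12(W), 10(W) — all W, so L
n=19: →17(W), 13(W), 11(W) — all W, so L
n=20: →18(L), so W
n=21: →19(L), so W
n=22: →14(L), so W
n=23: →15(L), so W
n=24: →18(L), so W
n=25: →19(L), so W
n=26: →18(L), so W
n=27: →19(L), so W
n=28: →26(W), 22(W), 20(W) — all W, so L
n=29: →27(W), 23(W), 21(W) — all W, so L
n=30: →28(L), so W
n=31: →29(L), so W
n=32: →30(W), 26(W), 24(W) — all W, so L
The losing starting values of n are exactly the entries labelled L in this table (11 of them).

0, 1, 4, 5, 14, 15, 18, 19, 28, 29, 32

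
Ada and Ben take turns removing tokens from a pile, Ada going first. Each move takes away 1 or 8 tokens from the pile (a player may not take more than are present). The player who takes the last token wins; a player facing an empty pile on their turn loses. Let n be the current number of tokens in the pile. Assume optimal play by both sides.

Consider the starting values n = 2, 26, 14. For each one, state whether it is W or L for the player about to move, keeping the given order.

2: L, 26: W, 14: W

Positions with no move are L. A position that does have a move is losing for the player to move precisely when every available move leads to a winning position for the opponent. Fill in the labels:
n=0: no move → L
n=1: can move to 0, which is L ⇒ W
n=2: the only move is to 1(W), a W ⇒ L
n=3: can move to 2, which is L ⇒ W
n=4: the only move is to 3(W), a W ⇒ L
n=5: can move to 4, which is L ⇒ W
n=6: the only move is to 5(W), a W ⇒ L
n=7: can move to 6, which is L ⇒ W
n=8: can move to 0, which is L ⇒ W
n=9: moves to 8(W), 1(W); every one is W ⇒ L
n=10: can move to 9, which is L ⇒ W
n=11: moves to 10(W), 3(W); every one is W ⇒ L
n=12: can move to 11, which is L ⇒ W
n=13: moves to 12(W), 5(W); every one is W ⇒ L
n=14: can move to 13, which is L ⇒ W
n=15: moves to 14(W), 7(W); every one is W ⇒ L
n=16: can move to 15, which is L ⇒ W
n=17: can move to 9, which is L ⇒ W
n=18: moves to 17(W), 10(W); every one is W ⇒ L
n=19: can move to 18, which is L ⇒ W
n=20: moves to 19(W), 12(W); every one is W ⇒ L
n=21: can move to 20, which is L ⇒ W
n=22: moves to 21(W), 14(W); every one is W ⇒ L
n=23: can move to 22, which is L ⇒ W
n=24: moves to 23(W), 16(W); every one is W ⇒ L
n=25: can move to 24, which is L ⇒ W
n=26: can move to 18, which is L ⇒ W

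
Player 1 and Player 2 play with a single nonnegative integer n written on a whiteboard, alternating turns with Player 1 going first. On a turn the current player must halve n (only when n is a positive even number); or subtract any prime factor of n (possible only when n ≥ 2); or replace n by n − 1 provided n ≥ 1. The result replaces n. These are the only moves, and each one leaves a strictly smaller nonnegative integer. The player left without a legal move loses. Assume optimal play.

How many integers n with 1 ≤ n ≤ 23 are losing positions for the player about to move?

4

Positions with no move are L. A position that does have a move is losing for the player to move precisely when every available move leads to a winning position for the opponent. Fill in the labels:
n=0: no move → L
n=1: W (go to 0, an L position)
n=2: W (go to 0, an L position)
n=3: W (go to 0, an L position)
n=4: L (options 2(W), 3(W) are all W)
n=5: W (go to 0, an L position)
n=6: W (go to 4, an L position)
n=7: W (go to 0, an L position)
n=8: W (go to 4, an L position)
n=9: L (options 6(W), 8(W) are all W)
n=10: W (go to 9, an L position)
n=11: W (go to 0, an L position)
n=12: W (go to 9, an L position)
n=13: W (go to 0, an L position)
n=14: L (options 7(W), 12(W), 13(W) are all W)
n=15: W (go to 14, an L position)
n=16: W (go to 14, an L position)
n=17: W (go to 0, an L position)
n=18: W (go to 9, an L position)
n=19: W (go to 0, an L position)
n=20: L (options 10(W), 15(W), 18(W), 19(W) are all W)
n=21: W (go to 14, an L position)
n=22: W (go to 20, an L position)
n=23: W (go to 0, an L position)
L entries with 1 ≤ n ≤ 23 (n=0 is outside the asked range and is not counted): n = 4, 9, 14, 20; that makes 4.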